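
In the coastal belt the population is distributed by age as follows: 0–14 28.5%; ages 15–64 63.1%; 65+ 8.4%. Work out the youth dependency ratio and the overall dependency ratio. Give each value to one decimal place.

Youth dependency ratio: 45.2
Total dependency ratio: 58.5

Youth dependency ratio = 28.5 / 63.1 × 100 = 45.2
Total dependency ratio = (28.5 + 8.4) / 63.1 × 100 = 36.9 / 63.1 × 100 = 58.5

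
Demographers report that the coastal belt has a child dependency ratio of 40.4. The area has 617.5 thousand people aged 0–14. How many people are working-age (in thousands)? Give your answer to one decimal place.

Youth dependency ratio = youth / working-age × 100
40.4 = 617.5 / W × 100
⇒ 1 528.5

Working-age: 1 528.5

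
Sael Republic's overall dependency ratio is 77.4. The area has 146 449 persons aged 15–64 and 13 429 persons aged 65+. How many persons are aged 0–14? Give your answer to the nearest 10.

Total dependency ratio = (youth + elderly) / working-age × 100
77.4 = (Y + 13 429) / 146 449 × 100
⇒ 99 920

Aged 0–14: 99 920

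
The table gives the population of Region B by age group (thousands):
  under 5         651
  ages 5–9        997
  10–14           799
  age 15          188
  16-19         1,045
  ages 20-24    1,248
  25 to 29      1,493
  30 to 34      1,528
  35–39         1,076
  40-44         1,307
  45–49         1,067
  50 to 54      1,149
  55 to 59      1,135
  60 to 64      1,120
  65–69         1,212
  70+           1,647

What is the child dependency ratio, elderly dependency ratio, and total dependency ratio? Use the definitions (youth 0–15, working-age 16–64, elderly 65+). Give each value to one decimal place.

Youth dependency ratio: 21.7
Old-age dependency ratio: 23.5
Total dependency ratio: 45.2

0–15: 651 + 997 + 799 + 188 = 2,635
16–64: 1,045 + 1,248 + 1,493 + 1,528 + 1,076 + 1,307 + 1,067 + 1,149 + 1,135 + 1,120 = 12,168
65+: 1,212 + 1,647 = 2,859
Youth dependency ratio = 2,635 / 12,168 × 100 = 21.7
Old-age dependency ratio = 2,859 / 12,168 × 100 = 23.5
Total dependency ratio = (2,635 + 2,859) / 12,168 × 100 = 5,494 / 12,168 × 100 = 45.2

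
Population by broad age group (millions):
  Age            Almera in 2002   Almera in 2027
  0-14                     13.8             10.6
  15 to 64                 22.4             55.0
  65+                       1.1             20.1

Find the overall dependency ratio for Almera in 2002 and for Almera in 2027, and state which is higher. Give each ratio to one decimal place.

Almera in 2002: 66.5
Almera in 2027: 55.8
Higher: Almera in 2002

Almera in 2002: (13.8 + 1.1) / 22.4 × 100 = 14.9 / 22.4 × 100 = 66.5
Almera in 2027: (10.6 + 20.1) / 55.0 × 100 = 30.7 / 55.0 × 100 = 55.8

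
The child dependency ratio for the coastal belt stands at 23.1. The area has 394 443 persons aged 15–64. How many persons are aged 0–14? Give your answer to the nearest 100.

Youth dependency ratio = youth / working-age × 100
23.1 = Y / 394 443 × 100
⇒ 91 100

Aged 0–14: 91 100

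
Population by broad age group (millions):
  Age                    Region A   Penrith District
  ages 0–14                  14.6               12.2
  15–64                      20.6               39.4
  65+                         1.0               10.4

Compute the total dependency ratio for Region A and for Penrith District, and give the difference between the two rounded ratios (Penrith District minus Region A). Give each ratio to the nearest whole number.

Region A: (14.6 + 1.0) / 20.6 × 100 = 15.6 / 20.6 × 100 = 76
Penrith District: (12.2 + 10.4) / 39.4 × 100 = 22.6 / 39.4 × 100 = 57

Region A: 76
Penrith District: 57
Difference: -19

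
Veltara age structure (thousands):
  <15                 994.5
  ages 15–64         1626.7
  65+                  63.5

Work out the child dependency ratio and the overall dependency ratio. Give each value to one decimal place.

Youth dependency ratio = 994.5 / 1626.7 × 100 = 61.1
Total dependency ratio = (994.5 + 63.5) / 1626.7 × 100 = 1058.0 / 1626.7 × 100 = 65.0

Youth dependency ratio: 61.1
Total dependency ratio: 65.0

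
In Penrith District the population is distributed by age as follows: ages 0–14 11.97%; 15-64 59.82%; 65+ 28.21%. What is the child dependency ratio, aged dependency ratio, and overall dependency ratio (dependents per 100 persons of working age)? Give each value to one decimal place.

Youth dependency ratio: 20.0
Old-age dependency ratio: 47.2
Total dependency ratio: 67.2

Youth dependency ratio = 11.97 / 59.82 × 100 = 20.0
Old-age dependency ratio = 28.21 / 59.82 × 100 = 47.2
Total dependency ratio = (11.97 + 28.21) / 59.82 × 100 = 40.18 / 59.82 × 100 = 67.2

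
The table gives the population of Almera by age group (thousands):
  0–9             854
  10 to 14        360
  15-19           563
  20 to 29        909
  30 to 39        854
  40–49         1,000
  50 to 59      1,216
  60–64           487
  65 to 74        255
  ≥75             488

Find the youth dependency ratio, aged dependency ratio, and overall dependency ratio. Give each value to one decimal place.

Youth dependency ratio: 24.1
Old-age dependency ratio: 14.8
Total dependency ratio: 38.9

0–14: 854 + 360 = 1,214
15–64: 563 + 909 + 854 + 1,000 + 1,216 + 487 = 5,029
65+: 255 + 488 = 743
Youth dependency ratio = 1,214 / 5,029 × 100 = 24.1
Old-age dependency ratio = 743 / 5,029 × 100 = 14.8
Total dependency ratio = (1,214 + 743) / 5,029 × 100 = 1,957 / 5,029 × 100 = 38.9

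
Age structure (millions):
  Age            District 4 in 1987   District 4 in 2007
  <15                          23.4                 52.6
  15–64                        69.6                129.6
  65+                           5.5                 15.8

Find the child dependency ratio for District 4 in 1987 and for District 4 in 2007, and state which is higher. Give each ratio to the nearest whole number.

District 4 in 1987: 23.4 / 69.6 × 100 = 34
District 4 in 2007: 52.6 / 129.6 × 100 = 41

District 4 in 1987: 34
District 4 in 2007: 41
Higher: District 4 in 2007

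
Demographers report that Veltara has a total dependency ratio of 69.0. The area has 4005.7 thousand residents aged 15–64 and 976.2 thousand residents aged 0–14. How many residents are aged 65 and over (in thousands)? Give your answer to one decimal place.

Aged 65 and over: 1787.7

Total dependency ratio = (youth + elderly) / working-age × 100
69.0 = (976.2 + E) / 4005.7 × 100
⇒ 1787.7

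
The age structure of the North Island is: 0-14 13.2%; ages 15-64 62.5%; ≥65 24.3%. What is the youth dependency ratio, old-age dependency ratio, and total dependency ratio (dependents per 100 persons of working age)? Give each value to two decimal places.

Youth dependency ratio = 13.2 / 62.5 × 100 = 21.12
Old-age dependency ratio = 24.3 / 62.5 × 100 = 38.88
Total dependency ratio = (13.2 + 24.3) / 62.5 × 100 = 37.5 / 62.5 × 100 = 60.00

Youth dependency ratio: 21.12
Old-age dependency ratio: 38.88
Total dependency ratio: 60.00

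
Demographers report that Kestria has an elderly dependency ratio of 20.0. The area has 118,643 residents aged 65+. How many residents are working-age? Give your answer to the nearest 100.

Old-age dependency ratio = elderly / working-age × 100
20.0 = 118,643 / W × 100
⇒ 593,200

Working-age: 593,200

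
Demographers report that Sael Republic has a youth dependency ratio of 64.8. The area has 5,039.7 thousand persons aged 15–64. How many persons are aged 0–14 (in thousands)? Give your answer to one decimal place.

Youth dependency ratio = youth / working-age × 100
64.8 = Y / 5,039.7 × 100
⇒ 3,265.7

Aged 0–14: 3,265.7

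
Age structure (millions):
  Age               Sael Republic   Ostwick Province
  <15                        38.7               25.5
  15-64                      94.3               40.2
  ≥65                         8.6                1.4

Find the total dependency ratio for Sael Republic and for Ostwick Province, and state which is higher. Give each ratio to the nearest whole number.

Sael Republic: 50
Ostwick Province: 67
Higher: Ostwick Province

Sael Republic: (38.7 + 8.6) / 94.3 × 100 = 47.3 / 94.3 × 100 = 50
Ostwick Province: (25.5 + 1.4) / 40.2 × 100 = 26.9 / 40.2 × 100 = 67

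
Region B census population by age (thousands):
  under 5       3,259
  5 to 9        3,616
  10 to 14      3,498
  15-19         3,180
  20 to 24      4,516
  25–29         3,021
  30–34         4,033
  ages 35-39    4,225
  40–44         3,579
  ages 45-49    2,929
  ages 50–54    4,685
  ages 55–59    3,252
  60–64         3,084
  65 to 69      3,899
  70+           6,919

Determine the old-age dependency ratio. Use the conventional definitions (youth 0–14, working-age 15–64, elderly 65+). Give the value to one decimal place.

0–14: 3,259 + 3,616 + 3,498 = 10,373
15–64: 3,180 + 4,516 + 3,021 + 4,033 + 4,225 + 3,579 + 2,929 + 4,685 + 3,252 + 3,084 = 36,504
65+: 3,899 + 6,919 = 10,818
Old-age dependency ratio = 10,818 / 36,504 × 100 = 29.6

Old-age dependency ratio: 29.6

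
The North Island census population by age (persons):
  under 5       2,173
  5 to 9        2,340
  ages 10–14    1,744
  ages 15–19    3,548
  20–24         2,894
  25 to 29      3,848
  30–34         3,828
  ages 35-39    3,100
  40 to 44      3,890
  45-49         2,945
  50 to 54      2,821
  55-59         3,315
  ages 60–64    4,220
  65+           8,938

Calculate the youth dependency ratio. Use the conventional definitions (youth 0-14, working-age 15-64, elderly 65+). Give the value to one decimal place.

0–14: 2,173 + 2,340 + 1,744 = 6,257
15–64: 3,548 + 2,894 + 3,848 + 3,828 + 3,100 + 3,890 + 2,945 + 2,821 + 3,315 + 4,220 = 34,409
65+: 8,938
Youth dependency ratio = 6,257 / 34,409 × 100 = 18.2

Youth dependency ratio: 18.2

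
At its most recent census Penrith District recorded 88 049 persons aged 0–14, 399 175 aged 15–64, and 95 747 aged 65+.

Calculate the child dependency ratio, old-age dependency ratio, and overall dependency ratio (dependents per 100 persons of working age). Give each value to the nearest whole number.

Youth dependency ratio = 88 049 / 399 175 × 100 = 22
Old-age dependency ratio = 95 747 / 399 175 × 100 = 24
Total dependency ratio = (88 049 + 95 747) / 399 175 × 100 = 183 796 / 399 175 × 100 = 46

Youth dependency ratio: 22
Old-age dependency ratio: 24
Total dependency ratio: 46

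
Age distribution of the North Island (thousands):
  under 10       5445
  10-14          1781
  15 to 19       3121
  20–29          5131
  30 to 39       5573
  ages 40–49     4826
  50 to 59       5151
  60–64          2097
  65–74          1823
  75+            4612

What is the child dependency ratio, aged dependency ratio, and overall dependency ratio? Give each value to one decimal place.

0–14: 5445 + 1781 = 7226
15–64: 3121 + 5131 + 5573 + 4826 + 5151 + 2097 = 25899
65+: 1823 + 4612 = 6435
Youth dependency ratio = 7226 / 25899 × 100 = 27.9
Old-age dependency ratio = 6435 / 25899 × 100 = 24.8
Total dependency ratio = (7226 + 6435) / 25899 × 100 = 13661 / 25899 × 100 = 52.7

Youth dependency ratio: 27.9
Old-age dependency ratio: 24.8
Total dependency ratio: 52.7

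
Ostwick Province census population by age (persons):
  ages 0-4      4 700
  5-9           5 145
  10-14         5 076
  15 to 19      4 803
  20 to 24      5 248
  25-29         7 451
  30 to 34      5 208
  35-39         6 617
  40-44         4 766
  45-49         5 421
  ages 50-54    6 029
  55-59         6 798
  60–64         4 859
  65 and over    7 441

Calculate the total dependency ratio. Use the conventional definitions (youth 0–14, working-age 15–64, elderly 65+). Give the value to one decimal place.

0–14: 4 700 + 5 145 + 5 076 = 14 921
15–64: 4 803 + 5 248 + 7 451 + 5 208 + 6 617 + 4 766 + 5 421 + 6 029 + 6 798 + 4 859 = 57 200
65+: 7 441
Total dependency ratio = (14 921 + 7 441) / 57 200 × 100 = 22 362 / 57 200 × 100 = 39.1

Total dependency ratio: 39.1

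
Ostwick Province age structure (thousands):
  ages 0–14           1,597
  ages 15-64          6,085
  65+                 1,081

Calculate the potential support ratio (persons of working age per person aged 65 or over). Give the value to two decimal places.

Potential support ratio = 6,085 / 1,081 = 5.63

Potential support ratio: 5.63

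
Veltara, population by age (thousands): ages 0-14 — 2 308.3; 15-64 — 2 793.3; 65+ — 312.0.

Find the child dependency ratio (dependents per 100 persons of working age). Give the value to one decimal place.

Youth dependency ratio = 2 308.3 / 2 793.3 × 100 = 82.6

Youth dependency ratio: 82.6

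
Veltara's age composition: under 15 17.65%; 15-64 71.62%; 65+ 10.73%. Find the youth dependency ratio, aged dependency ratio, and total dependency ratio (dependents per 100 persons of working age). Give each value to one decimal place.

Youth dependency ratio = 17.65 / 71.62 × 100 = 24.6
Old-age dependency ratio = 10.73 / 71.62 × 100 = 15.0
Total dependency ratio = (17.65 + 10.73) / 71.62 × 100 = 28.38 / 71.62 × 100 = 39.6

Youth dependency ratio: 24.6
Old-age dependency ratio: 15.0
Total dependency ratio: 39.6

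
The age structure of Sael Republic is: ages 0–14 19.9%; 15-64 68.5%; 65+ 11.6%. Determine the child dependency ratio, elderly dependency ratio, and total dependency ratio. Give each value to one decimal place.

Youth dependency ratio: 29.1
Old-age dependency ratio: 16.9
Total dependency ratio: 46.0

Youth dependency ratio = 19.9 / 68.5 × 100 = 29.1
Old-age dependency ratio = 11.6 / 68.5 × 100 = 16.9
Total dependency ratio = (19.9 + 11.6) / 68.5 × 100 = 31.5 / 68.5 × 100 = 46.0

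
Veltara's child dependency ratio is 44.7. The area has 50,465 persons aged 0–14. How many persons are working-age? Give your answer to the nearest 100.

Youth dependency ratio = youth / working-age × 100
44.7 = 50,465 / W × 100
⇒ 112,900

Working-age: 112,900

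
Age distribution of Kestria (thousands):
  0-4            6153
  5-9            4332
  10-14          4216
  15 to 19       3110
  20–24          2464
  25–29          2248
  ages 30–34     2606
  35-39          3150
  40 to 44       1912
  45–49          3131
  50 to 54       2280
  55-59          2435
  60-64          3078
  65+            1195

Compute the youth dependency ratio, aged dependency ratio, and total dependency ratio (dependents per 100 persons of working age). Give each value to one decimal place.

Youth dependency ratio: 55.7
Old-age dependency ratio: 4.5
Total dependency ratio: 60.2

0–14: 6153 + 4332 + 4216 = 14701
15–64: 3110 + 2464 + 2248 + 2606 + 3150 + 1912 + 3131 + 2280 + 2435 + 3078 = 26414
65+: 1195
Youth dependency ratio = 14701 / 26414 × 100 = 55.7
Old-age dependency ratio = 1195 / 26414 × 100 = 4.5
Total dependency ratio = (14701 + 1195) / 26414 × 100 = 15896 / 26414 × 100 = 60.2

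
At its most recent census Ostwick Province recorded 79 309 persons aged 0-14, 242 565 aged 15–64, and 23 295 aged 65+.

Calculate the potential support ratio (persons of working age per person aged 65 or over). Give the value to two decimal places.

Potential support ratio = 242 565 / 23 295 = 10.41

Potential support ratio: 10.41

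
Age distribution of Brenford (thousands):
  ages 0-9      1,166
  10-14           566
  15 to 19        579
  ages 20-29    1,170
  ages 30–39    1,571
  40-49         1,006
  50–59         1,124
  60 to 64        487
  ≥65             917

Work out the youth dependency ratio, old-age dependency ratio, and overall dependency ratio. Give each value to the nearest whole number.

Youth dependency ratio: 29
Old-age dependency ratio: 15
Total dependency ratio: 45

0–14: 1,166 + 566 = 1,732
15–64: 579 + 1,170 + 1,571 + 1,006 + 1,124 + 487 = 5,937
65+: 917
Youth dependency ratio = 1,732 / 5,937 × 100 = 29
Old-age dependency ratio = 917 / 5,937 × 100 = 15
Total dependency ratio = (1,732 + 917) / 5,937 × 100 = 2,649 / 5,937 × 100 = 45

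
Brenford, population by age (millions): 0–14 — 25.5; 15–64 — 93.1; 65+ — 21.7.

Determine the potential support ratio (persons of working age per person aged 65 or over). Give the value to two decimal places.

Potential support ratio = 93.1 / 21.7 = 4.29

Potential support ratio: 4.29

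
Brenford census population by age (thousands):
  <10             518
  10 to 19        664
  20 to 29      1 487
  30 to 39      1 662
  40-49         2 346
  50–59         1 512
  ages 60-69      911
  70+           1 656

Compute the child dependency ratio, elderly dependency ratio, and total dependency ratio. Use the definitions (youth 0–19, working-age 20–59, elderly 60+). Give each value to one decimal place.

Youth dependency ratio: 16.9
Old-age dependency ratio: 36.6
Total dependency ratio: 53.5

0–19: 518 + 664 = 1 182
20–59: 1 487 + 1 662 + 2 346 + 1 512 = 7 007
60+: 911 + 1 656 = 2 567
Youth dependency ratio = 1 182 / 7 007 × 100 = 16.9
Old-age dependency ratio = 2 567 / 7 007 × 100 = 36.6
Total dependency ratio = (1 182 + 2 567) / 7 007 × 100 = 3 749 / 7 007 × 100 = 53.5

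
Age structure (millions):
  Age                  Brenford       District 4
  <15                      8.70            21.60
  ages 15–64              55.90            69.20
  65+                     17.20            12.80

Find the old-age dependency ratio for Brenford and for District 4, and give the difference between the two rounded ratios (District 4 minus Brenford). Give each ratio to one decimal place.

Brenford: 17.20 / 55.90 × 100 = 30.8
District 4: 12.80 / 69.20 × 100 = 18.5

Brenford: 30.8
District 4: 18.5
Difference: -12.3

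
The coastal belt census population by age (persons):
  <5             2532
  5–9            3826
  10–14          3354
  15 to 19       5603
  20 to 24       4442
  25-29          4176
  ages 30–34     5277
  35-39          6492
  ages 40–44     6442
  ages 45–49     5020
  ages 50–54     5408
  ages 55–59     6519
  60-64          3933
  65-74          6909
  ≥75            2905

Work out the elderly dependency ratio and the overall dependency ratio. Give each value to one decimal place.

0–14: 2532 + 3826 + 3354 = 9712
15–64: 5603 + 4442 + 4176 + 5277 + 6492 + 6442 + 5020 + 5408 + 6519 + 3933 = 53312
65+: 6909 + 2905 = 9814
Old-age dependency ratio = 9814 / 53312 × 100 = 18.4
Total dependency ratio = (9712 + 9814) / 53312 × 100 = 19526 / 53312 × 100 = 36.6

Old-age dependency ratio: 18.4
Total dependency ratio: 36.6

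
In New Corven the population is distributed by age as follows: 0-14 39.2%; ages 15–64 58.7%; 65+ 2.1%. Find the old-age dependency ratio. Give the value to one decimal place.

Old-age dependency ratio: 3.6

Old-age dependency ratio = 2.1 / 58.7 × 100 = 3.6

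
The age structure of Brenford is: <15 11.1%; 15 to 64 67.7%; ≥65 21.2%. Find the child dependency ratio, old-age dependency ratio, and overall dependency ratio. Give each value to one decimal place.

Youth dependency ratio: 16.4
Old-age dependency ratio: 31.3
Total dependency ratio: 47.7

Youth dependency ratio = 11.1 / 67.7 × 100 = 16.4
Old-age dependency ratio = 21.2 / 67.7 × 100 = 31.3
Total dependency ratio = (11.1 + 21.2) / 67.7 × 100 = 32.3 / 67.7 × 100 = 47.7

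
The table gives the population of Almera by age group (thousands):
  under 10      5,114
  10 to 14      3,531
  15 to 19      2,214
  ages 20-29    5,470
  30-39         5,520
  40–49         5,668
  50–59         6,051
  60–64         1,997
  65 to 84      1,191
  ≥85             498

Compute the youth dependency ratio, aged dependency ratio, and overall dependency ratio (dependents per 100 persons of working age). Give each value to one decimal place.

0–14: 5,114 + 3,531 = 8,645
15–64: 2,214 + 5,470 + 5,520 + 5,668 + 6,051 + 1,997 = 26,920
65+: 1,191 + 498 = 1,689
Youth dependency ratio = 8,645 / 26,920 × 100 = 32.1
Old-age dependency ratio = 1,689 / 26,920 × 100 = 6.3
Total dependency ratio = (8,645 + 1,689) / 26,920 × 100 = 10,334 / 26,920 × 100 = 38.4

Youth dependency ratio: 32.1
Old-age dependency ratio: 6.3
Total dependency ratio: 38.4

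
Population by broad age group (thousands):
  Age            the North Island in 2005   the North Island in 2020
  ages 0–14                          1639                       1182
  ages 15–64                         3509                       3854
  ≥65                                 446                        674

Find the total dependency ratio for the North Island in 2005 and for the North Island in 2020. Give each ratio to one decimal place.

the North Island in 2005: (1639 + 446) / 3509 × 100 = 2085 / 3509 × 100 = 59.4
the North Island in 2020: (1182 + 674) / 3854 × 100 = 1856 / 3854 × 100 = 48.2

the North Island in 2005: 59.4
the North Island in 2020: 48.2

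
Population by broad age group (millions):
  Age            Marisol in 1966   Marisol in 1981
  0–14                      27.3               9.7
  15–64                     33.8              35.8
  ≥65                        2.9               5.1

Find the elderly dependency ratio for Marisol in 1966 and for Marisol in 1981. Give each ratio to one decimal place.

Marisol in 1966: 2.9 / 33.8 × 100 = 8.6
Marisol in 1981: 5.1 / 35.8 × 100 = 14.2

Marisol in 1966: 8.6
Marisol in 1981: 14.2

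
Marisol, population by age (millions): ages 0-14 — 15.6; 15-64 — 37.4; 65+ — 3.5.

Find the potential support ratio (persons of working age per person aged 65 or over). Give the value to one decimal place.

Potential support ratio: 10.7

Potential support ratio = 37.4 / 3.5 = 10.7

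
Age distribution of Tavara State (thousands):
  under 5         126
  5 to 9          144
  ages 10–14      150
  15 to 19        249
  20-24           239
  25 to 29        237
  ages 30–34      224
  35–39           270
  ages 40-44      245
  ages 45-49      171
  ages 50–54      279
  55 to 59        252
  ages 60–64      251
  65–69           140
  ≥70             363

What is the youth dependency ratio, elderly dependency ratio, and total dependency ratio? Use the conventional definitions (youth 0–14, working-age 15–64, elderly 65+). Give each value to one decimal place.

0–14: 126 + 144 + 150 = 420
15–64: 249 + 239 + 237 + 224 + 270 + 245 + 171 + 279 + 252 + 251 = 2 417
65+: 140 + 363 = 503
Youth dependency ratio = 420 / 2 417 × 100 = 17.4
Old-age dependency ratio = 503 / 2 417 × 100 = 20.8
Total dependency ratio = (420 + 503) / 2 417 × 100 = 923 / 2 417 × 100 = 38.2

Youth dependency ratio: 17.4
Old-age dependency ratio: 20.8
Total dependency ratio: 38.2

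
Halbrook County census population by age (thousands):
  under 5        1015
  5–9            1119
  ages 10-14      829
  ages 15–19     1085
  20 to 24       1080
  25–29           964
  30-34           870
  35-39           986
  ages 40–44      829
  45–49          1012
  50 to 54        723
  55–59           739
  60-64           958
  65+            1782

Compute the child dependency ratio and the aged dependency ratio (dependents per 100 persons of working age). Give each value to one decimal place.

Youth dependency ratio: 32.0
Old-age dependency ratio: 19.3

0–14: 1015 + 1119 + 829 = 2963
15–64: 1085 + 1080 + 964 + 870 + 986 + 829 + 1012 + 723 + 739 + 958 = 9246
65+: 1782
Youth dependency ratio = 2963 / 9246 × 100 = 32.0
Old-age dependency ratio = 1782 / 9246 × 100 = 19.3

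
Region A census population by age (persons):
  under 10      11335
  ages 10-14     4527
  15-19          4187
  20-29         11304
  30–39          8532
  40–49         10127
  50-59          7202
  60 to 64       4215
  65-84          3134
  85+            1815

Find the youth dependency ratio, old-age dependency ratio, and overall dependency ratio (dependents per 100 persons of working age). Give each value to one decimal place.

0–14: 11335 + 4527 = 15862
15–64: 4187 + 11304 + 8532 + 10127 + 7202 + 4215 = 45567
65+: 3134 + 1815 = 4949
Youth dependency ratio = 15862 / 45567 × 100 = 34.8
Old-age dependency ratio = 4949 / 45567 × 100 = 10.9
Total dependency ratio = (15862 + 4949) / 45567 × 100 = 20811 / 45567 × 100 = 45.7

Youth dependency ratio: 34.8
Old-age dependency ratio: 10.9
Total dependency ratio: 45.7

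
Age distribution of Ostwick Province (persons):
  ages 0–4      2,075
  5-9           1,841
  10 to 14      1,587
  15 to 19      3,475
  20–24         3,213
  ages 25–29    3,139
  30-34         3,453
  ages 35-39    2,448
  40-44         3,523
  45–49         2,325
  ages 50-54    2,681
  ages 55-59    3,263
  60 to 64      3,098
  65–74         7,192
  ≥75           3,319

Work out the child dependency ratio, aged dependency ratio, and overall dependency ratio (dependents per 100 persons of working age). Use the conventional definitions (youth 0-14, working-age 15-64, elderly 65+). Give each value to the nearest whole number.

0–14: 2,075 + 1,841 + 1,587 = 5,503
15–64: 3,475 + 3,213 + 3,139 + 3,453 + 2,448 + 3,523 + 2,325 + 2,681 + 3,263 + 3,098 = 30,618
65+: 7,192 + 3,319 = 10,511
Youth dependency ratio = 5,503 / 30,618 × 100 = 18
Old-age dependency ratio = 10,511 / 30,618 × 100 = 34
Total dependency ratio = (5,503 + 10,511) / 30,618 × 100 = 16,014 / 30,618 × 100 = 52

Youth dependency ratio: 18
Old-age dependency ratio: 34
Total dependency ratio: 52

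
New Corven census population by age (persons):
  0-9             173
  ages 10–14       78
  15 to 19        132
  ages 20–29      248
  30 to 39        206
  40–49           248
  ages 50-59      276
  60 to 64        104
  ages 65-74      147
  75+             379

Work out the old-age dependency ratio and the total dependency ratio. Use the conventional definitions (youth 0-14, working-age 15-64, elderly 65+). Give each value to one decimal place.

0–14: 173 + 78 = 251
15–64: 132 + 248 + 206 + 248 + 276 + 104 = 1,214
65+: 147 + 379 = 526
Old-age dependency ratio = 526 / 1,214 × 100 = 43.3
Total dependency ratio = (251 + 526) / 1,214 × 100 = 777 / 1,214 × 100 = 64.0

Old-age dependency ratio: 43.3
Total dependency ratio: 64.0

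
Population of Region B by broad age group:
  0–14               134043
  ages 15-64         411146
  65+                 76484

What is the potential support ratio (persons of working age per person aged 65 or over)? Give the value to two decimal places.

Potential support ratio = 411146 / 76484 = 5.38

Potential support ratio: 5.38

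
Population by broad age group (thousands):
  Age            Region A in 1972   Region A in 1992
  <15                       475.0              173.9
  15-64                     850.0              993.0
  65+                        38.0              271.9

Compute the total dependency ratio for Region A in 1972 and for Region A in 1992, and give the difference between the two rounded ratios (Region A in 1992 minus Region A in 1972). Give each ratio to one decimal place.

Region A in 1972: (475.0 + 38.0) / 850.0 × 100 = 513.0 / 850.0 × 100 = 60.4
Region A in 1992: (173.9 + 271.9) / 993.0 × 100 = 445.8 / 993.0 × 100 = 44.9

Region A in 1972: 60.4
Region A in 1992: 44.9
Difference: -15.5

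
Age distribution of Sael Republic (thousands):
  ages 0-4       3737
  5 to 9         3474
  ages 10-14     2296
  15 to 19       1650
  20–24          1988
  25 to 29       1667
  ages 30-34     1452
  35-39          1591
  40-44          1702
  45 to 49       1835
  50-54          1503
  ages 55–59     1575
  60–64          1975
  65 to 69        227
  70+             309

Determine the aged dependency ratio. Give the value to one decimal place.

Old-age dependency ratio: 3.2

0–14: 3737 + 3474 + 2296 = 9507
15–64: 1650 + 1988 + 1667 + 1452 + 1591 + 1702 + 1835 + 1503 + 1575 + 1975 = 16938
65+: 227 + 309 = 536
Old-age dependency ratio = 536 / 16938 × 100 = 3.2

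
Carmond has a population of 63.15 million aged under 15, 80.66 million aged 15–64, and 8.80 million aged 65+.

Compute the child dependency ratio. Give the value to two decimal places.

Youth dependency ratio = 63.15 / 80.66 × 100 = 78.29

Youth dependency ratio: 78.29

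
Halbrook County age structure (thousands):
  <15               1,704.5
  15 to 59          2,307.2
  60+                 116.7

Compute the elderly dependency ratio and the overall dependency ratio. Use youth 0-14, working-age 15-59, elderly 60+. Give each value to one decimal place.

Old-age dependency ratio = 116.7 / 2,307.2 × 100 = 5.1
Total dependency ratio = (1,704.5 + 116.7) / 2,307.2 × 100 = 1,821.2 / 2,307.2 × 100 = 78.9

Old-age dependency ratio: 5.1
Total dependency ratio: 78.9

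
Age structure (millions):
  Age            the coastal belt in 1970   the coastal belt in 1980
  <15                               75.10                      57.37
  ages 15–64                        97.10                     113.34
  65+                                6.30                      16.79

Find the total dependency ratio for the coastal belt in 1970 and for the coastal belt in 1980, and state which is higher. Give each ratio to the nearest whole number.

the coastal belt in 1970: 84
the coastal belt in 1980: 65
Higher: the coastal belt in 1970

the coastal belt in 1970: (75.10 + 6.30) / 97.10 × 100 = 81.40 / 97.10 × 100 = 84
the coastal belt in 1980: (57.37 + 16.79) / 113.34 × 100 = 74.16 / 113.34 × 100 = 65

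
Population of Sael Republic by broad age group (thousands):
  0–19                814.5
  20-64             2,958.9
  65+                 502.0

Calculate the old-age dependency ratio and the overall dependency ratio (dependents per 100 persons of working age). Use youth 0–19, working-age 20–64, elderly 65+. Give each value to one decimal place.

Old-age dependency ratio: 17.0
Total dependency ratio: 44.5

Old-age dependency ratio = 502.0 / 2,958.9 × 100 = 17.0
Total dependency ratio = (814.5 + 502.0) / 2,958.9 × 100 = 1,316.5 / 2,958.9 × 100 = 44.5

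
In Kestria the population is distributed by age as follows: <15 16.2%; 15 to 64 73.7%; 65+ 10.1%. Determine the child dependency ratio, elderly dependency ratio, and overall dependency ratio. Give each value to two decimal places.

Youth dependency ratio = 16.2 / 73.7 × 100 = 21.98
Old-age dependency ratio = 10.1 / 73.7 × 100 = 13.70
Total dependency ratio = (16.2 + 10.1) / 73.7 × 100 = 26.3 / 73.7 × 100 = 35.69

Youth dependency ratio: 21.98
Old-age dependency ratio: 13.70
Total dependency ratio: 35.69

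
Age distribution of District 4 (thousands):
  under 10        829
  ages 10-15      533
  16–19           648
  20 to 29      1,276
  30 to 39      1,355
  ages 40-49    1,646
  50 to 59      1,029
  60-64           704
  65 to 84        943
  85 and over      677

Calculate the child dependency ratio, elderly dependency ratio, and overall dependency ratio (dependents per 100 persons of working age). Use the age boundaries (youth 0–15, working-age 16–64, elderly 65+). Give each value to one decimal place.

0–15: 829 + 533 = 1,362
16–64: 648 + 1,276 + 1,355 + 1,646 + 1,029 + 704 = 6,658
65+: 943 + 677 = 1,620
Youth dependency ratio = 1,362 / 6,658 × 100 = 20.5
Old-age dependency ratio = 1,620 / 6,658 × 100 = 24.3
Total dependency ratio = (1,362 + 1,620) / 6,658 × 100 = 2,982 / 6,658 × 100 = 44.8

Youth dependency ratio: 20.5
Old-age dependency ratio: 24.3
Total dependency ratio: 44.8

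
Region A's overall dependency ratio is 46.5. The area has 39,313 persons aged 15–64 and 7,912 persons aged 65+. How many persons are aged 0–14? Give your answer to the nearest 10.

Total dependency ratio = (youth + elderly) / working-age × 100
46.5 = (Y + 7,912) / 39,313 × 100
⇒ 10,370

Aged 0–14: 10,370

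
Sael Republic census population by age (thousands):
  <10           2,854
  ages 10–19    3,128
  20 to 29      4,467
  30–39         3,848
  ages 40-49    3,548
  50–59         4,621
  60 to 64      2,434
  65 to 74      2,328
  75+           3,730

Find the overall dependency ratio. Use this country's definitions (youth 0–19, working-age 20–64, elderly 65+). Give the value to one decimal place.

0–19: 2,854 + 3,128 = 5,982
20–64: 4,467 + 3,848 + 3,548 + 4,621 + 2,434 = 18,918
65+: 2,328 + 3,730 = 6,058
Total dependency ratio = (5,982 + 6,058) / 18,918 × 100 = 12,040 / 18,918 × 100 = 63.6

Total dependency ratio: 63.6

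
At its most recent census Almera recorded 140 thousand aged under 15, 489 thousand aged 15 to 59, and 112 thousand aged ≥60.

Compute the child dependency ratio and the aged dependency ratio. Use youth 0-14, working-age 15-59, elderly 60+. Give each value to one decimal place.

Youth dependency ratio: 28.6
Old-age dependency ratio: 22.9

Youth dependency ratio = 140 / 489 × 100 = 28.6
Old-age dependency ratio = 112 / 489 × 100 = 22.9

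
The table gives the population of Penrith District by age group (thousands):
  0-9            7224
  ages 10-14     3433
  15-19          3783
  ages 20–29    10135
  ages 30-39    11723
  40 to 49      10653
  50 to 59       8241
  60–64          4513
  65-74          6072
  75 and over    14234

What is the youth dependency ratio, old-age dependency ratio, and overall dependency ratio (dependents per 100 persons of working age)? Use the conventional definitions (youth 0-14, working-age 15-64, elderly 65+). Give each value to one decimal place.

0–14: 7224 + 3433 = 10657
15–64: 3783 + 10135 + 11723 + 10653 + 8241 + 4513 = 49048
65+: 6072 + 14234 = 20306
Youth dependency ratio = 10657 / 49048 × 100 = 21.7
Old-age dependency ratio = 20306 / 49048 × 100 = 41.4
Total dependency ratio = (10657 + 20306) / 49048 × 100 = 30963 / 49048 × 100 = 63.1

Youth dependency ratio: 21.7
Old-age dependency ratio: 41.4
Total dependency ratio: 63.1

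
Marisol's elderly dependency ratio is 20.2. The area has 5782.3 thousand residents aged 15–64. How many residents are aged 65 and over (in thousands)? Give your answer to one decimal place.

Aged 65 and over: 1168.0

Old-age dependency ratio = elderly / working-age × 100
20.2 = E / 5782.3 × 100
⇒ 1168.0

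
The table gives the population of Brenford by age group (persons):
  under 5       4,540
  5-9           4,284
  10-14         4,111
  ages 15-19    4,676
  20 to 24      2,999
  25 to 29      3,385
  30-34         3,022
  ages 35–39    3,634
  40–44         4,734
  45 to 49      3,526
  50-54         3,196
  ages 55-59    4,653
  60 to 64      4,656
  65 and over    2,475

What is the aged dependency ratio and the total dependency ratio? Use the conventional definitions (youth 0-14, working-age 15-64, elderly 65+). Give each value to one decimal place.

Old-age dependency ratio: 6.4
Total dependency ratio: 40.0

0–14: 4,540 + 4,284 + 4,111 = 12,935
15–64: 4,676 + 2,999 + 3,385 + 3,022 + 3,634 + 4,734 + 3,526 + 3,196 + 4,653 + 4,656 = 38,481
65+: 2,475
Old-age dependency ratio = 2,475 / 38,481 × 100 = 6.4
Total dependency ratio = (12,935 + 2,475) / 38,481 × 100 = 15,410 / 38,481 × 100 = 40.0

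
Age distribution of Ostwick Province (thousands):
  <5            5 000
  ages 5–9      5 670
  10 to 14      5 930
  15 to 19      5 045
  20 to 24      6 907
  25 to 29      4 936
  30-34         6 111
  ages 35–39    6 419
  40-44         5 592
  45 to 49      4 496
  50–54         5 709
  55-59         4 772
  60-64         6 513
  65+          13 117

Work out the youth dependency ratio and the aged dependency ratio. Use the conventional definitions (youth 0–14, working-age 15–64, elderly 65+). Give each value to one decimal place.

Youth dependency ratio: 29.4
Old-age dependency ratio: 23.2

0–14: 5 000 + 5 670 + 5 930 = 16 600
15–64: 5 045 + 6 907 + 4 936 + 6 111 + 6 419 + 5 592 + 4 496 + 5 709 + 4 772 + 6 513 = 56 500
65+: 13 117
Youth dependency ratio = 16 600 / 56 500 × 100 = 29.4
Old-age dependency ratio = 13 117 / 56 500 × 100 = 23.2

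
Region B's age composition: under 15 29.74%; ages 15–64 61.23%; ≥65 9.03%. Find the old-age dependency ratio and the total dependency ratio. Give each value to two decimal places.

Old-age dependency ratio: 14.75
Total dependency ratio: 63.32

Old-age dependency ratio = 9.03 / 61.23 × 100 = 14.75
Total dependency ratio = (29.74 + 9.03) / 61.23 × 100 = 38.77 / 61.23 × 100 = 63.32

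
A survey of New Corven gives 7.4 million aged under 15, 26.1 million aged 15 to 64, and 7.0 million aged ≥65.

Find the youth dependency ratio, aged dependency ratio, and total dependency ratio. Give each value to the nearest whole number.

Youth dependency ratio = 7.4 / 26.1 × 100 = 28
Old-age dependency ratio = 7.0 / 26.1 × 100 = 27
Total dependency ratio = (7.4 + 7.0) / 26.1 × 100 = 14.4 / 26.1 × 100 = 55

Youth dependency ratio: 28
Old-age dependency ratio: 27
Total dependency ratio: 55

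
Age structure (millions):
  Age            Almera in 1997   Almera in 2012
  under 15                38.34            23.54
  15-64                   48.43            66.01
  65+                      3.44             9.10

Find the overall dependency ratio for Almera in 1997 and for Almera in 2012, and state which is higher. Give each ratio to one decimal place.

Almera in 1997: (38.34 + 3.44) / 48.43 × 100 = 41.78 / 48.43 × 100 = 86.3
Almera in 2012: (23.54 + 9.10) / 66.01 × 100 = 32.64 / 66.01 × 100 = 49.4

Almera in 1997: 86.3
Almera in 2012: 49.4
Higher: Almera in 1997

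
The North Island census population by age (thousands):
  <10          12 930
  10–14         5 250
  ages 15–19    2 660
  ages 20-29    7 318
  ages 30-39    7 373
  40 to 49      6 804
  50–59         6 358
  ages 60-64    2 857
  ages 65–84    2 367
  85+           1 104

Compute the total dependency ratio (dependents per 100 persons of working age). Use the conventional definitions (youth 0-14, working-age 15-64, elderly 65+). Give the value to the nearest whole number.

Total dependency ratio: 65

0–14: 12 930 + 5 250 = 18 180
15–64: 2 660 + 7 318 + 7 373 + 6 804 + 6 358 + 2 857 = 33 370
65+: 2 367 + 1 104 = 3 471
Total dependency ratio = (18 180 + 3 471) / 33 370 × 100 = 21 651 / 33 370 × 100 = 65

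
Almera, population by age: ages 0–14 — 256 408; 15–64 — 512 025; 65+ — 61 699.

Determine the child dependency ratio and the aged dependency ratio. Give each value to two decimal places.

Youth dependency ratio: 50.08
Old-age dependency ratio: 12.05

Youth dependency ratio = 256 408 / 512 025 × 100 = 50.08
Old-age dependency ratio = 61 699 / 512 025 × 100 = 12.05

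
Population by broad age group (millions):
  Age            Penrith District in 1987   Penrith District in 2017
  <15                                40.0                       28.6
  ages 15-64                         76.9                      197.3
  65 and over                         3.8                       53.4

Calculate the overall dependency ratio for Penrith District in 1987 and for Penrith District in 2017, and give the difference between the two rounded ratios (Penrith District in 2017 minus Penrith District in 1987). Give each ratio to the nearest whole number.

Penrith District in 1987: (40.0 + 3.8) / 76.9 × 100 = 43.8 / 76.9 × 100 = 57
Penrith District in 2017: (28.6 + 53.4) / 197.3 × 100 = 82.0 / 197.3 × 100 = 42

Penrith District in 1987: 57
Penrith District in 2017: 42
Difference: -15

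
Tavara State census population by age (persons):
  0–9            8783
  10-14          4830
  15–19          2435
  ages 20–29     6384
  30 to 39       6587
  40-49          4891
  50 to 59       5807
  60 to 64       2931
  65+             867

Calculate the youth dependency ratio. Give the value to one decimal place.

0–14: 8783 + 4830 = 13613
15–64: 2435 + 6384 + 6587 + 4891 + 5807 + 2931 = 29035
65+: 867
Youth dependency ratio = 13613 / 29035 × 100 = 46.9

Youth dependency ratio: 46.9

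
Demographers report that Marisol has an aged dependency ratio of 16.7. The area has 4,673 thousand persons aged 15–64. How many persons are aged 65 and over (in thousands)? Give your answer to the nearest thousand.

Aged 65 and over: 780

Old-age dependency ratio = elderly / working-age × 100
16.7 = E / 4,673 × 100
⇒ 780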